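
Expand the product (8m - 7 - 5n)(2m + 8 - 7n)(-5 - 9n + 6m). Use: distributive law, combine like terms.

220m^2 - 540m^2n + 96m^3 - 586m - 66mn + 804mn^2 + 280 + 459n - 256n^2 - 315n^3

(8m - 7 - 5n)(2m + 8 - 7n)(-5 - 9n + 6m)
= (16m^2 + 64m - 56mn - 14m - 56 + 49n - 10mn - 40n + 35n^2)(-5 - 9n + 6m)    [distributive law]
= (16m^2 + 50m - 66mn - 56 + 9n + 35n^2)(-5 - 9n + 6m)    [combine like terms]
= -80m^2 - 144m^2n + 96m^3 - 250m - 450mn + 300m^2 + 330mn + 594mn^2 - 396m^2n + 280 + 504n - 336m - 45n - 81n^2 + 54mn - 175n^2 - 315n^3 + 210mn^2    [distributive law]
= 220m^2 - 540m^2n + 96m^3 - 586m - 66mn + 804mn^2 + 280 + 459n - 256n^2 - 315n^3    [combine like terms]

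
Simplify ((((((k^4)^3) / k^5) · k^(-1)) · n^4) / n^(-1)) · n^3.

((((((k^4)^3) / k^5) · k^(-1)) · n^4) / n^(-1)) · n^3
= ((((k^12 / k^5) · k^(-1)) · n^4) / n^(-1)) · n^3    [power of a power]
= (((k^7 · k^(-1)) · n^4) / n^(-1)) · n^3    [quotient of powers]
= ((k^6 · n^4) / n^(-1)) · n^3    [product of powers]
= k^6·n^8    [quotient of powers; product of powers]

k^6·n^8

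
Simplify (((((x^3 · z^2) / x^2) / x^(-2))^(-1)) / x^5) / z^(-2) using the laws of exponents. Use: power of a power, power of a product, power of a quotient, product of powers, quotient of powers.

(((((x^3 · z^2) / x^2) / x^(-2))^(-1)) / x^5) / z^(-2)
= (((((x^3 · z^2) / x^2)^(-1)) / ((x^(-2))^(-1))) / x^5) / z^(-2)    [power of a quotient]
= (((((x^3 · z^2)^(-1)) / ((x^2)^(-1))) / ((x^(-2))^(-1))) / x^5) / z^(-2)    [power of a quotient]
= ((((((x^3)^(-1)) · ((z^2)^(-1))) / ((x^2)^(-1))) / ((x^(-2))^(-1))) / x^5) / z^(-2)    [power of a product]
= ((((x^(-3) · ((z^2)^(-1))) / ((x^2)^(-1))) / ((x^(-2))^(-1))) / x^5) / z^(-2)    [power of a power]
= ((((x^(-3) · z^(-2)) / ((x^2)^(-1))) / ((x^(-2))^(-1))) / x^5) / z^(-2)    [power of a power]
= ((((x^(-3) · z^(-2)) / x^(-2)) / ((x^(-2))^(-1))) / x^5) / z^(-2)    [power of a power]
= ((((x^(-3) · z^(-2)) / x^(-2)) / x^2) / x^5) / z^(-2)    [power of a power]
= x^(-8)    [quotient of powers; product of powers]

x^(-8)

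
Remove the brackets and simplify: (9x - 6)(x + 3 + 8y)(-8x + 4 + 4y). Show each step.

-72x^3 - 132x^2 - 540x^2y + 228x + 756xy + 288xy^2 - 72 - 264y - 192y^2

(9x - 6)(x + 3 + 8y)(-8x + 4 + 4y)
= (9x^2 + 27x + 72xy - 6x - 18 - 48y)(-8x + 4 + 4y)    [distributive law]
= (9x^2 + 21x + 72xy - 18 - 48y)(-8x + 4 + 4y)    [combine like terms]
= -72x^3 + 36x^2 + 36x^2y - 168x^2 + 84x + 84xy - 576x^2y + 288xy + 288xy^2 + 144x - 72 - 72y + 384xy - 192y - 192y^2    [distributive law]
= -72x^3 - 132x^2 - 540x^2y + 228x + 756xy + 288xy^2 - 72 - 264y - 192y^2    [combine like terms]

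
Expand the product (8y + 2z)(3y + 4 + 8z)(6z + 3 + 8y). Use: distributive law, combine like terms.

(8y + 2z)(3y + 4 + 8z)(6z + 3 + 8y)
= (24y² + 32y + 64yz + 6yz + 8z + 16z²)(6z + 3 + 8y)    [distributive law]
= (24y² + 32y + 70yz + 8z + 16z²)(6z + 3 + 8y)    [combine like terms]
= 144y²z + 72y² + 192y³ + 192yz + 96y + 256y² + 420yz² + 210yz + 560y²z + 48z² + 24z + 64yz + 96z³ + 48z² + 128yz²    [distributive law]
= 704y²z + 328y² + 192y³ + 466yz + 96y + 548yz² + 96z² + 24z + 96z³    [combine like terms]

704y²z + 328y² + 192y³ + 466yz + 96y + 548yz² + 96z² + 24z + 96z³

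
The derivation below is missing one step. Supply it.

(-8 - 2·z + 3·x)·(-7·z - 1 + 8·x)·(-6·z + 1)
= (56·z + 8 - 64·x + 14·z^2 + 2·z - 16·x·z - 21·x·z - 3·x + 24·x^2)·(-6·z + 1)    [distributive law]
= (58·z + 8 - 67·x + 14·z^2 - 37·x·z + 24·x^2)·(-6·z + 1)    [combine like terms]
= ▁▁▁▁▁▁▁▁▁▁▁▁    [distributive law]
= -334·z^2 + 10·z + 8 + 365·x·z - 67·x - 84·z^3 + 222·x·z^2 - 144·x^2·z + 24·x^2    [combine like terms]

Applying distributive law to the line above:

-348·z^2 + 58·z - 48·z + 8 + 402·x·z - 67·x - 84·z^3 + 14·z^2 + 222·x·z^2 - 37·x·z - 144·x^2·z + 24·x^2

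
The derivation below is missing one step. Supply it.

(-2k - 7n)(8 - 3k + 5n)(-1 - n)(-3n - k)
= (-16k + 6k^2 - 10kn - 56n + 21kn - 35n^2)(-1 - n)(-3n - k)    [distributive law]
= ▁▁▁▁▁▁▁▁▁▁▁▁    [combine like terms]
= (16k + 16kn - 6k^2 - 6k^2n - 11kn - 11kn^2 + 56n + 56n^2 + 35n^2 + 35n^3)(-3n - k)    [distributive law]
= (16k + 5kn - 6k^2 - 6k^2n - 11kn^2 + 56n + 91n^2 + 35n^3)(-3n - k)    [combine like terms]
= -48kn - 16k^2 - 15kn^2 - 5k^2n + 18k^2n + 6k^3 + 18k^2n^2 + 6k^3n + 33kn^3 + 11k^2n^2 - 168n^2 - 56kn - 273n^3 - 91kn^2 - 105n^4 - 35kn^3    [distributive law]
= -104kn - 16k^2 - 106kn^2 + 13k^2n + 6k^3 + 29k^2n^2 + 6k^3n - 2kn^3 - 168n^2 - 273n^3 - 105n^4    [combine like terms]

By combine like terms:

(-16k + 6k^2 + 11kn - 56n - 35n^2)(-1 - n)(-3n - k)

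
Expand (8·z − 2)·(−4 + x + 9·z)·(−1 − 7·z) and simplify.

−6·z + 278·z² + 6·x·z − 56·x·z² − 504·z³ − 8 + 2·x

(8·z − 2)·(−4 + x + 9·z)·(−1 − 7·z)
= (−32·z + 8·x·z + 72·z² + 8 − 2·x − 18·z)·(−1 − 7·z)    [distributive law]
= (−50·z + 8·x·z + 72·z² + 8 − 2·x)·(−1 − 7·z)    [combine like terms]
= 50·z + 350·z² − 8·x·z − 56·x·z² − 72·z² − 504·z³ − 8 − 56·z + 2·x + 14·x·z    [distributive law]
= −6·z + 278·z² + 6·x·z − 56·x·z² − 504·z³ − 8 + 2·x    [combine like terms]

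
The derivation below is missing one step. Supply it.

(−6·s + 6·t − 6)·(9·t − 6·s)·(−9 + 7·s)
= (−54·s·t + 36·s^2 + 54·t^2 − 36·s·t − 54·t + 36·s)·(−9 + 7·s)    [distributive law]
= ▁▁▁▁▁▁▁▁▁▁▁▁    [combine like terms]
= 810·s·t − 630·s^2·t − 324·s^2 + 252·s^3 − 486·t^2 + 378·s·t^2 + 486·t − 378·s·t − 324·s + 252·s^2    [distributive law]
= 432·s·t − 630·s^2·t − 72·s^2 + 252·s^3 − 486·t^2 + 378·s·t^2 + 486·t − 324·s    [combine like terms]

Applying combine like terms to the line above:

(−90·s·t + 36·s^2 + 54·t^2 − 54·t + 36·s)·(−9 + 7·s)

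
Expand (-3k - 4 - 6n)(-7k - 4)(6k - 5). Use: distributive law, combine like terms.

(-3k - 4 - 6n)(-7k - 4)(6k - 5)
= (21k^2 + 12k + 28k + 16 + 42kn + 24n)(6k - 5)    [distributive law]
= (21k^2 + 40k + 16 + 42kn + 24n)(6k - 5)    [combine like terms]
= 126k^3 - 105k^2 + 240k^2 - 200k + 96k - 80 + 252k^2n - 210kn + 144kn - 120n    [distributive law]
= 126k^3 + 135k^2 - 104k - 80 + 252k^2n - 66kn - 120n    [combine like terms]

126k^3 + 135k^2 - 104k - 80 + 252k^2n - 66kn - 120n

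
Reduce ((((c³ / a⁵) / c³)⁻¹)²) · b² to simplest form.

a¹⁰·b²

((((c³ / a⁵) / c³)⁻¹)²) · b²
= (((c³ / a⁵) / c³)⁻²) · b²    [power of a power]
= (((c³ / a⁵)⁻²) / ((c³)⁻²)) · b²    [power of a quotient]
= ((((c³)⁻²) / ((a⁵)⁻²)) / ((c³)⁻²)) · b²    [power of a quotient]
= ((c⁻⁶ / ((a⁵)⁻²)) / ((c³)⁻²)) · b²    [power of a power]
= ((c⁻⁶ / a⁻¹⁰) / ((c³)⁻²)) · b²    [power of a power]
= ((c⁻⁶ / a⁻¹⁰) / c⁻⁶) · b²    [power of a power]
= a¹⁰·b²    [quotient of powers]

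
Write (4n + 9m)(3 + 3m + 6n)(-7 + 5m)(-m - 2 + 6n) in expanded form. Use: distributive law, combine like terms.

-246mn + 168n - 168n^2 - 582m^2n - 2484mn^2 + 480m^3n + 1860m^2n^2 - 1008n^3 + 720mn^3 + 297m^2 + 378m - 216m^3 - 135m^4

(4n + 9m)(3 + 3m + 6n)(-7 + 5m)(-m - 2 + 6n)
= (12n + 12mn + 24n^2 + 27m + 27m^2 + 54mn)(-7 + 5m)(-m - 2 + 6n)    [distributive law]
= (12n + 66mn + 24n^2 + 27m + 27m^2)(-7 + 5m)(-m - 2 + 6n)    [combine like terms]
= (-84n + 60mn - 462mn + 330m^2n - 168n^2 + 120mn^2 - 189m + 135m^2 - 189m^2 + 135m^3)(-m - 2 + 6n)    [distributive law]
= (-84n - 402mn + 330m^2n - 168n^2 + 120mn^2 - 189m - 54m^2 + 135m^3)(-m - 2 + 6n)    [combine like terms]
= 84mn + 168n - 504n^2 + 402m^2n + 804mn - 2412mn^2 - 330m^3n - 660m^2n + 1980m^2n^2 + 168mn^2 + 336n^2 - 1008n^3 - 120m^2n^2 - 240mn^2 + 720mn^3 + 189m^2 + 378m - 1134mn + 54m^3 + 108m^2 - 324m^2n - 135m^4 - 270m^3 + 810m^3n    [distributive law]
= -246mn + 168n - 168n^2 - 582m^2n - 2484mn^2 + 480m^3n + 1860m^2n^2 - 1008n^3 + 720mn^3 + 297m^2 + 378m - 216m^3 - 135m^4    [combine like terms]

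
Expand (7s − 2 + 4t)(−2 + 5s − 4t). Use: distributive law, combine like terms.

(7s − 2 + 4t)(−2 + 5s − 4t)
= −14s + 35s^2 − 28st + 4 − 10s + 8t − 8t + 20st − 16t^2    [distributive law]
= −24s + 35s^2 − 8st + 4 − 16t^2    [combine like terms]

−24s + 35s^2 − 8st + 4 − 16t^2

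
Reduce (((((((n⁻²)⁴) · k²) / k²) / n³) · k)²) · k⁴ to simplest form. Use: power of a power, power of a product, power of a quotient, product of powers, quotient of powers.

k⁶n⁻²²

(((((((n⁻²)⁴) · k²) / k²) / n³) · k)²) · k⁴
= (((((((n⁻²)⁴) · k²) / k²) / n³)²) · (k²)) · k⁴    [power of a product]
= (((((((n⁻²)⁴) · k²) / k²)²) / ((n³)²)) · (k²)) · k⁴    [power of a quotient]
= (((((((n⁻²)⁴) · k²)²) / ((k²)²)) / ((n³)²)) · (k²)) · k⁴    [power of a quotient]
= (((((((n⁻²)⁴)²) · ((k²)²)) / ((k²)²)) / ((n³)²)) · (k²)) · k⁴    [power of a product]
= ((((((n⁻²)⁸) · ((k²)²)) / ((k²)²)) / ((n³)²)) · (k²)) · k⁴    [power of a power]
= ((((n⁻¹⁶ · ((k²)²)) / ((k²)²)) / ((n³)²)) · (k²)) · k⁴    [power of a power]
= ((((n⁻¹⁶ · k⁴) / ((k²)²)) / ((n³)²)) · (k²)) · k⁴    [power of a power]
= ((((n⁻¹⁶ · k⁴) / k⁴) / ((n³)²)) · (k²)) · k⁴    [power of a power]
= ((((n⁻¹⁶ · k⁴) / k⁴) / n⁶) · (k²)) · k⁴    [power of a power]
= k⁶n⁻²²    [quotient of powers; product of powers]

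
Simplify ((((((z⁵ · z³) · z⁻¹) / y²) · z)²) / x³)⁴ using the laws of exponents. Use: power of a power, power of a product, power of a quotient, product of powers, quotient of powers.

((((((z⁵ · z³) · z⁻¹) / y²) · z)²) / x³)⁴
= ((((((z⁵ · z³) · z⁻¹) / y²) · z)²)⁴) / ((x³)⁴)    [power of a quotient]
= (((((z⁵ · z³) · z⁻¹) / y²) · z)⁸) / ((x³)⁴)    [power of a power]
= (((((z⁵ · z³) · z⁻¹) / y²)⁸) · (z⁸)) / ((x³)⁴)    [power of a product]
= (((((z⁵ · z³) · z⁻¹)⁸) / ((y²)⁸)) · (z⁸)) / ((x³)⁴)    [power of a quotient]
= (((((z⁵ · z³)⁸) · ((z⁻¹)⁸)) / ((y²)⁸)) · (z⁸)) / ((x³)⁴)    [power of a product]
= ((((((z⁵)⁸) · ((z³)⁸)) · ((z⁻¹)⁸)) / ((y²)⁸)) · (z⁸)) / ((x³)⁴)    [power of a product]
= ((((z⁴⁰ · ((z³)⁸)) · ((z⁻¹)⁸)) / ((y²)⁸)) · (z⁸)) / ((x³)⁴)    [power of a power]
= ((((z⁴⁰ · z²⁴) · ((z⁻¹)⁸)) / ((y²)⁸)) · (z⁸)) / ((x³)⁴)    [power of a power]
= (((z⁶⁴ · ((z⁻¹)⁸)) / ((y²)⁸)) · (z⁸)) / ((x³)⁴)    [product of powers]
= (((z⁶⁴ · z⁻⁸) / ((y²)⁸)) · (z⁸)) / ((x³)⁴)    [power of a power]
= ((z⁵⁶ / ((y²)⁸)) · (z⁸)) / ((x³)⁴)    [product of powers]
= ((z⁵⁶ / y¹⁶) · (z⁸)) / ((x³)⁴)    [power of a power]
= ((z⁵⁶ / y¹⁶) · z⁸) / x¹²    [power of a power]
= x⁻¹²·y⁻¹⁶·z⁶⁴    [quotient of powers; product of powers]

x⁻¹²·y⁻¹⁶·z⁶⁴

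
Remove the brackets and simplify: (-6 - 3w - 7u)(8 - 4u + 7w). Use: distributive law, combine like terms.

(-6 - 3w - 7u)(8 - 4u + 7w)
= -48 + 24u - 42w - 24w + 12uw - 21w^2 - 56u + 28u^2 - 49uw    [distributive law]
= -48 - 32u - 66w - 37uw - 21w^2 + 28u^2    [combine like terms]

-48 - 32u - 66w - 37uw - 21w^2 + 28u^2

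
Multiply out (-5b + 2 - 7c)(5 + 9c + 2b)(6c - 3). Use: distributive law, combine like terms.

(-5b + 2 - 7c)(5 + 9c + 2b)(6c - 3)
= (-25b - 45bc - 10b² + 10 + 18c + 4b - 35c - 63c² - 14bc)(6c - 3)    [distributive law]
= (-21b - 59bc - 10b² + 10 - 17c - 63c²)(6c - 3)    [combine like terms]
= -126bc + 63b - 354bc² + 177bc - 60b²c + 30b² + 60c - 30 - 102c² + 51c - 378c³ + 189c²    [distributive law]
= 51bc + 63b - 354bc² - 60b²c + 30b² + 111c - 30 + 87c² - 378c³    [combine like terms]

51bc + 63b - 354bc² - 60b²c + 30b² + 111c - 30 + 87c² - 378c³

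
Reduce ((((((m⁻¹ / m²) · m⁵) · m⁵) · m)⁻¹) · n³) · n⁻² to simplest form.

m⁻⁸·n

((((((m⁻¹ / m²) · m⁵) · m⁵) · m)⁻¹) · n³) · n⁻²
= ((((((m⁻¹ / m²) · m⁵) · m⁵)⁻¹) · (m⁻¹)) · n³) · n⁻²    [power of a product]
= ((((((m⁻¹ / m²) · m⁵)⁻¹) · ((m⁵)⁻¹)) · (m⁻¹)) · n³) · n⁻²    [power of a product]
= ((((((m⁻¹ / m²)⁻¹) · ((m⁵)⁻¹)) · ((m⁵)⁻¹)) · (m⁻¹)) · n³) · n⁻²    [power of a product]
= (((((((m⁻¹)⁻¹) / ((m²)⁻¹)) · ((m⁵)⁻¹)) · ((m⁵)⁻¹)) · (m⁻¹)) · n³) · n⁻²    [power of a quotient]
= (((((m / ((m²)⁻¹)) · ((m⁵)⁻¹)) · ((m⁵)⁻¹)) · (m⁻¹)) · n³) · n⁻²    [power of a power]
= (((((m / m⁻²) · ((m⁵)⁻¹)) · ((m⁵)⁻¹)) · (m⁻¹)) · n³) · n⁻²    [power of a power]
= ((((m³ · ((m⁵)⁻¹)) · ((m⁵)⁻¹)) · (m⁻¹)) · n³) · n⁻²    [quotient of powers]
= ((((m³ · m⁻⁵) · ((m⁵)⁻¹)) · (m⁻¹)) · n³) · n⁻²    [power of a power]
= (((m⁻² · ((m⁵)⁻¹)) · (m⁻¹)) · n³) · n⁻²    [product of powers]
= (((m⁻² · m⁻⁵) · (m⁻¹)) · n³) · n⁻²    [power of a power]
= ((m⁻⁷ · (m⁻¹)) · n³) · n⁻²    [product of powers]
= (m⁻⁸ · n³) · n⁻²    [product of powers]
= m⁻⁸·n    [product of powers]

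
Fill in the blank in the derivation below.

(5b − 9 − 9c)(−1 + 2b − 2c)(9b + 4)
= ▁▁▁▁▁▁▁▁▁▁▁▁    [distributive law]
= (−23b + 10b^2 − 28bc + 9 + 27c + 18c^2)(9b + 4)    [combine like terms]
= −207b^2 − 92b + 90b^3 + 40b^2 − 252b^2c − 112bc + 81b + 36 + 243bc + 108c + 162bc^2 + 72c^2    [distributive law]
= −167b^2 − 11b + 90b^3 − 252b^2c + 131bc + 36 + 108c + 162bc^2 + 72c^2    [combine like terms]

Applying distributive law to the line above:

(−5b + 10b^2 − 10bc + 9 − 18b + 18c + 9c − 18bc + 18c^2)(9b + 4)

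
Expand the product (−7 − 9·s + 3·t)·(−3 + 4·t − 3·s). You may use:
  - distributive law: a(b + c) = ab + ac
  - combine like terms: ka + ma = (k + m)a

(−7 − 9·s + 3·t)·(−3 + 4·t − 3·s)
= 21 − 28·t + 21·s + 27·s − 36·s·t + 27·s^2 − 9·t + 12·t^2 − 9·s·t    [distributive law]
= 21 − 37·t + 48·s − 45·s·t + 27·s^2 + 12·t^2    [combine like terms]

21 − 37·t + 48·s − 45·s·t + 27·s^2 + 12·t^2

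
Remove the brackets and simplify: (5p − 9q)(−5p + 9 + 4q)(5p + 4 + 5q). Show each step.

−125p³ + 125p² + 200p²q + 180p + 80pq + 145pq² − 324q − 549q² − 180q³

(5p − 9q)(−5p + 9 + 4q)(5p + 4 + 5q)
= (−25p² + 45p + 20pq + 45pq − 81q − 36q²)(5p + 4 + 5q)    [distributive law]
= (−25p² + 45p + 65pq − 81q − 36q²)(5p + 4 + 5q)    [combine like terms]
= −125p³ − 100p² − 125p²q + 225p² + 180p + 225pq + 325p²q + 260pq + 325pq² − 405pq − 324q − 405q² − 180pq² − 144q² − 180q³    [distributive law]
= −125p³ + 125p² + 200p²q + 180p + 80pq + 145pq² − 324q − 549q² − 180q³    [combine like terms]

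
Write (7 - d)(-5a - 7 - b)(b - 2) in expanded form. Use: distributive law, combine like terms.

-35ab + 70a - 35b + 98 - 7b^2 + 5abd - 10ad + 5bd - 14d + b^2d

(7 - d)(-5a - 7 - b)(b - 2)
= (-35a - 49 - 7b + 5ad + 7d + bd)(b - 2)    [distributive law]
= -35ab + 70a - 49b + 98 - 7b^2 + 14b + 5abd - 10ad + 7bd - 14d + b^2d - 2bd    [distributive law]
= -35ab + 70a - 35b + 98 - 7b^2 + 5abd - 10ad + 5bd - 14d + b^2d    [combine like terms]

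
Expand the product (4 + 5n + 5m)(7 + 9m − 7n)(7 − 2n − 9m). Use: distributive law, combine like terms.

196 − 7n + 245m − 135mn − 324m^2 − 259n^2 + 295mn^2 − 180m^2n + 70n^3 − 405m^3

(4 + 5n + 5m)(7 + 9m − 7n)(7 − 2n − 9m)
= (28 + 36m − 28n + 35n + 45mn − 35n^2 + 35m + 45m^2 − 35mn)(7 − 2n − 9m)    [distributive law]
= (28 + 71m + 7n + 10mn − 35n^2 + 45m^2)(7 − 2n − 9m)    [combine like terms]
= 196 − 56n − 252m + 497m − 142mn − 639m^2 + 49n − 14n^2 − 63mn + 70mn − 20mn^2 − 90m^2n − 245n^2 + 70n^3 + 315mn^2 + 315m^2 − 90m^2n − 405m^3    [distributive law]
= 196 − 7n + 245m − 135mn − 324m^2 − 259n^2 + 295mn^2 − 180m^2n + 70n^3 − 405m^3    [combine like terms]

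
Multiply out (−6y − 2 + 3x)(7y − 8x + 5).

(−6y − 2 + 3x)(7y − 8x + 5)
= −42y^2 + 48xy − 30y − 14y + 16x − 10 + 21xy − 24x^2 + 15x    [distributive law]
= −42y^2 + 69xy − 44y + 31x − 10 − 24x^2    [combine like terms]

−42y^2 + 69xy − 44y + 31x − 10 − 24x^2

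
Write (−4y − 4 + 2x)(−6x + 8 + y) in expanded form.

26xy − 36y − 4y^2 + 40x − 32 − 12x^2

(−4y − 4 + 2x)(−6x + 8 + y)
= 24xy − 32y − 4y^2 + 24x − 32 − 4y − 12x^2 + 16x + 2xy    [distributive law]
= 26xy − 36y − 4y^2 + 40x − 32 − 12x^2    [combine like terms]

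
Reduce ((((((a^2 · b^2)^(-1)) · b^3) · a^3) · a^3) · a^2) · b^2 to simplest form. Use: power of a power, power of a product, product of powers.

((((((a^2 · b^2)^(-1)) · b^3) · a^3) · a^3) · a^2) · b^2
= (((((((a^2)^(-1)) · ((b^2)^(-1))) · b^3) · a^3) · a^3) · a^2) · b^2    [power of a product]
= (((((a^(-2) · ((b^2)^(-1))) · b^3) · a^3) · a^3) · a^2) · b^2    [power of a power]
= (((((a^(-2) · b^(-2)) · b^3) · a^3) · a^3) · a^2) · b^2    [power of a power]
= a^6b^3    [product of powers]

a^6b^3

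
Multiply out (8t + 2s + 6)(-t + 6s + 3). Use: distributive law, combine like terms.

-8t² + 46st + 18t + 12s² + 42s + 18

(8t + 2s + 6)(-t + 6s + 3)
= -8t² + 48st + 24t - 2st + 12s² + 6s - 6t + 36s + 18    [distributive law]
= -8t² + 46st + 18t + 12s² + 42s + 18    [combine like terms]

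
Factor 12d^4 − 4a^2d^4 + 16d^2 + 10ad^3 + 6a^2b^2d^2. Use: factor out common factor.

2d^2(6d^2 − 2a^2d^2 + 8 + 5ad + 3a^2b^2)

12d^4 − 4a^2d^4 + 16d^2 + 10ad^3 + 6a^2b^2d^2
= 2(6d^4 − 2a^2d^4 + 8d^2 + 5ad^3 + 3a^2b^2d^2)    [factor out 2]
= 2d^2(6d^2 − 2a^2d^2 + 8 + 5ad + 3a^2b^2)    [factor out d^2]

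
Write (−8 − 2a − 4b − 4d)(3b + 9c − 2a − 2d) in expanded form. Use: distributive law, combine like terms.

−24b − 72c + 16a + 16d + 2ab − 18ac + 4a^2 + 12ad − 12b^2 − 36bc − 4bd − 36cd + 8d^2

(−8 − 2a − 4b − 4d)(3b + 9c − 2a − 2d)
= −24b − 72c + 16a + 16d − 6ab − 18ac + 4a^2 + 4ad − 12b^2 − 36bc + 8ab + 8bd − 12bd − 36cd + 8ad + 8d^2    [distributive law]
= −24b − 72c + 16a + 16d + 2ab − 18ac + 4a^2 + 12ad − 12b^2 − 36bc − 4bd − 36cd + 8d^2    [combine like terms]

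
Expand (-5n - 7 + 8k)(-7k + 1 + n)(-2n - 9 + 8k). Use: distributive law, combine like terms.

(-5n - 7 + 8k)(-7k + 1 + n)(-2n - 9 + 8k)
= (35kn - 5n - 5n^2 + 49k - 7 - 7n - 56k^2 + 8k + 8kn)(-2n - 9 + 8k)    [distributive law]
= (43kn - 12n - 5n^2 + 57k - 7 - 56k^2)(-2n - 9 + 8k)    [combine like terms]
= -86kn^2 - 387kn + 344k^2n + 24n^2 + 108n - 96kn + 10n^3 + 45n^2 - 40kn^2 - 114kn - 513k + 456k^2 + 14n + 63 - 56k + 112k^2n + 504k^2 - 448k^3    [distributive law]
= -126kn^2 - 597kn + 456k^2n + 69n^2 + 122n + 10n^3 - 569k + 960k^2 + 63 - 448k^3    [combine like terms]

-126kn^2 - 597kn + 456k^2n + 69n^2 + 122n + 10n^3 - 569k + 960k^2 + 63 - 448k^3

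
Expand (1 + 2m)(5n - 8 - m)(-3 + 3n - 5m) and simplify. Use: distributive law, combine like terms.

(1 + 2m)(5n - 8 - m)(-3 + 3n - 5m)
= (5n - 8 - m + 10mn - 16m - 2m^2)(-3 + 3n - 5m)    [distributive law]
= (5n - 8 - 17m + 10mn - 2m^2)(-3 + 3n - 5m)    [combine like terms]
= -15n + 15n^2 - 25mn + 24 - 24n + 40m + 51m - 51mn + 85m^2 - 30mn + 30mn^2 - 50m^2n + 6m^2 - 6m^2n + 10m^3    [distributive law]
= -39n + 15n^2 - 106mn + 24 + 91m + 91m^2 + 30mn^2 - 56m^2n + 10m^3    [combine like terms]

-39n + 15n^2 - 106mn + 24 + 91m + 91m^2 + 30mn^2 - 56m^2n + 10m^3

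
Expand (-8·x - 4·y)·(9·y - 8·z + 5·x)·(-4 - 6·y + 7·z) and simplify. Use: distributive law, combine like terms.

368·x·y + 552·x·y^2 - 1028·x·y·z - 256·x·z + 448·x·z^2 + 160·x^2 + 240·x^2·y - 280·x^2·z + 144·y^2 + 216·y^3 - 444·y^2·z - 128·y·z + 224·y·z^2

(-8·x - 4·y)·(9·y - 8·z + 5·x)·(-4 - 6·y + 7·z)
= (-72·x·y + 64·x·z - 40·x^2 - 36·y^2 + 32·y·z - 20·x·y)·(-4 - 6·y + 7·z)    [distributive law]
= (-92·x·y + 64·x·z - 40·x^2 - 36·y^2 + 32·y·z)·(-4 - 6·y + 7·z)    [combine like terms]
= 368·x·y + 552·x·y^2 - 644·x·y·z - 256·x·z - 384·x·y·z + 448·x·z^2 + 160·x^2 + 240·x^2·y - 280·x^2·z + 144·y^2 + 216·y^3 - 252·y^2·z - 128·y·z - 192·y^2·z + 224·y·z^2    [distributive law]
= 368·x·y + 552·x·y^2 - 1028·x·y·z - 256·x·z + 448·x·z^2 + 160·x^2 + 240·x^2·y - 280·x^2·z + 144·y^2 + 216·y^3 - 444·y^2·z - 128·y·z + 224·y·z^2    [combine like terms]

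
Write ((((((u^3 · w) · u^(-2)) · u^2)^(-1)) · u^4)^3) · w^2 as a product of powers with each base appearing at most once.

((((((u^3 · w) · u^(-2)) · u^2)^(-1)) · u^4)^3) · w^2
= ((((((u^3 · w) · u^(-2)) · u^2)^(-1))^3) · ((u^4)^3)) · w^2    [power of a product]
= (((((u^3 · w) · u^(-2)) · u^2)^(-3)) · ((u^4)^3)) · w^2    [power of a power]
= (((((u^3 · w) · u^(-2))^(-3)) · ((u^2)^(-3))) · ((u^4)^3)) · w^2    [power of a product]
= (((((u^3 · w)^(-3)) · ((u^(-2))^(-3))) · ((u^2)^(-3))) · ((u^4)^3)) · w^2    [power of a product]
= ((((((u^3)^(-3)) · (w^(-3))) · ((u^(-2))^(-3))) · ((u^2)^(-3))) · ((u^4)^3)) · w^2    [power of a product]
= ((((u^(-9) · (w^(-3))) · ((u^(-2))^(-3))) · ((u^2)^(-3))) · ((u^4)^3)) · w^2    [power of a power]
= ((((u^(-9) · w^(-3)) · u^6) · ((u^2)^(-3))) · ((u^4)^3)) · w^2    [power of a power]
= ((((u^(-9) · w^(-3)) · u^6) · u^(-6)) · ((u^4)^3)) · w^2    [power of a power]
= ((((u^(-9) · w^(-3)) · u^6) · u^(-6)) · u^12) · w^2    [power of a power]
= u^3w^(-1)    [product of powers]

u^3w^(-1)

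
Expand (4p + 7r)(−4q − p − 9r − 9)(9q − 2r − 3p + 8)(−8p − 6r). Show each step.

(4p + 7r)(−4q − p − 9r − 9)(9q − 2r − 3p + 8)(−8p − 6r)
= (−16pq − 4p^2 − 36pr − 36p − 28qr − 7pr − 63r^2 − 63r)(9q − 2r − 3p + 8)(−8p − 6r)    [distributive law]
= (−16pq − 4p^2 − 43pr − 36p − 28qr − 63r^2 − 63r)(9q − 2r − 3p + 8)(−8p − 6r)    [combine like terms]
= (−144pq^2 + 32pqr + 48p^2q − 128pq − 36p^2q + 8p^2r + 12p^3 − 32p^2 − 387pqr + 86pr^2 + 129p^2r − 344pr − 324pq + 72pr + 108p^2 − 288p − 252q^2r + 56qr^2 + 84pqr − 224qr − 567qr^2 + 126r^3 + 189pr^2 − 504r^2 − 567qr + 126r^2 + 189pr − 504r)(−8p − 6r)    [distributive law]
= (−144pq^2 − 271pqr + 12p^2q − 452pq + 137p^2r + 12p^3 + 76p^2 + 275pr^2 − 83pr − 288p − 252q^2r − 511qr^2 − 791qr + 126r^3 − 378r^2 − 504r)(−8p − 6r)    [combine like terms]
= 1152p^2q^2 + 864pq^2r + 2168p^2qr + 1626pqr^2 − 96p^3q − 72p^2qr + 3616p^2q + 2712pqr − 1096p^3r − 822p^2r^2 − 96p^4 − 72p^3r − 608p^3 − 456p^2r − 2200p^2r^2 − 1650pr^3 + 664p^2r + 498pr^2 + 2304p^2 + 1728pr + 2016pq^2r + 1512q^2r^2 + 4088pqr^2 + 3066qr^3 + 6328pqr + 4746qr^2 − 1008pr^3 − 756r^4 + 3024pr^2 + 2268r^3 + 4032pr + 3024r^2    [distributive law]
= 1152p^2q^2 + 2880pq^2r + 2096p^2qr + 5714pqr^2 − 96p^3q + 3616p^2q + 9040pqr − 1168p^3r − 3022p^2r^2 − 96p^4 − 608p^3 + 208p^2r − 2658pr^3 + 3522pr^2 + 2304p^2 + 5760pr + 1512q^2r^2 + 3066qr^3 + 4746qr^2 − 756r^4 + 2268r^3 + 3024r^2    [combine like terms]

1152p^2q^2 + 2880pq^2r + 2096p^2qr + 5714pqr^2 − 96p^3q + 3616p^2q + 9040pqr − 1168p^3r − 3022p^2r^2 − 96p^4 − 608p^3 + 208p^2r − 2658pr^3 + 3522pr^2 + 2304p^2 + 5760pr + 1512q^2r^2 + 3066qr^3 + 4746qr^2 − 756r^4 + 2268r^3 + 3024r^2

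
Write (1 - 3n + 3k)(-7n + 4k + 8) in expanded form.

-31n + 28k + 8 + 21n^2 - 33kn + 12k^2

(1 - 3n + 3k)(-7n + 4k + 8)
= -7n + 4k + 8 + 21n^2 - 12kn - 24n - 21kn + 12k^2 + 24k    [distributive law]
= -31n + 28k + 8 + 21n^2 - 33kn + 12k^2    [combine like terms]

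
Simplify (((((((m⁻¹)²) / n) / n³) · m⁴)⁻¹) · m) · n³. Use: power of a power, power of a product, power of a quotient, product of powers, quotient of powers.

(((((((m⁻¹)²) / n) / n³) · m⁴)⁻¹) · m) · n³
= (((((((m⁻¹)²) / n) / n³)⁻¹) · ((m⁴)⁻¹)) · m) · n³    [power of a product]
= (((((((m⁻¹)²) / n)⁻¹) / ((n³)⁻¹)) · ((m⁴)⁻¹)) · m) · n³    [power of a quotient]
= (((((((m⁻¹)²)⁻¹) / (n⁻¹)) / ((n³)⁻¹)) · ((m⁴)⁻¹)) · m) · n³    [power of a quotient]
= ((((((m⁻¹)⁻²) / (n⁻¹)) / ((n³)⁻¹)) · ((m⁴)⁻¹)) · m) · n³    [power of a power]
= ((((m² / (n⁻¹)) / ((n³)⁻¹)) · ((m⁴)⁻¹)) · m) · n³    [power of a power]
= ((((m² / n⁻¹) / n⁻³) · ((m⁴)⁻¹)) · m) · n³    [power of a power]
= ((((m² / n⁻¹) / n⁻³) · m⁻⁴) · m) · n³    [power of a power]
= m⁻¹n⁷    [quotient of powers; product of powers]

m⁻¹n⁷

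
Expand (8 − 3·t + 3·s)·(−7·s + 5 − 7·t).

−41·s + 40 − 71·t + 21·t^2 − 21·s^2

(8 − 3·t + 3·s)·(−7·s + 5 − 7·t)
= −56·s + 40 − 56·t + 21·s·t − 15·t + 21·t^2 − 21·s^2 + 15·s − 21·s·t    [distributive law]
= −41·s + 40 − 71·t + 21·t^2 − 21·s^2    [combine like terms]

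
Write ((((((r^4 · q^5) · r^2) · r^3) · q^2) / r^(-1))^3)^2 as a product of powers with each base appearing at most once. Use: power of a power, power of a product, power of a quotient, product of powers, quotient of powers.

((((((r^4 · q^5) · r^2) · r^3) · q^2) / r^(-1))^3)^2
= (((((r^4 · q^5) · r^2) · r^3) · q^2) / r^(-1))^6    [power of a power]
= (((((r^4 · q^5) · r^2) · r^3) · q^2)^6) / ((r^(-1))^6)    [power of a quotient]
= (((((r^4 · q^5) · r^2) · r^3)^6) · ((q^2)^6)) / ((r^(-1))^6)    [power of a product]
= (((((r^4 · q^5) · r^2)^6) · ((r^3)^6)) · ((q^2)^6)) / ((r^(-1))^6)    [power of a product]
= (((((r^4 · q^5)^6) · ((r^2)^6)) · ((r^3)^6)) · ((q^2)^6)) / ((r^(-1))^6)    [power of a product]
= ((((((r^4)^6) · ((q^5)^6)) · ((r^2)^6)) · ((r^3)^6)) · ((q^2)^6)) / ((r^(-1))^6)    [power of a product]
= ((((r^24 · ((q^5)^6)) · ((r^2)^6)) · ((r^3)^6)) · ((q^2)^6)) / ((r^(-1))^6)    [power of a power]
= ((((r^24 · q^30) · ((r^2)^6)) · ((r^3)^6)) · ((q^2)^6)) / ((r^(-1))^6)    [power of a power]
= ((((r^24 · q^30) · r^12) · ((r^3)^6)) · ((q^2)^6)) / ((r^(-1))^6)    [power of a power]
= ((((r^24 · q^30) · r^12) · r^18) · ((q^2)^6)) / ((r^(-1))^6)    [power of a power]
= ((((r^24 · q^30) · r^12) · r^18) · q^12) / ((r^(-1))^6)    [power of a power]
= ((((r^24 · q^30) · r^12) · r^18) · q^12) / r^(-6)    [power of a power]
= q^42r^60    [quotient of powers; product of powers]

q^42r^60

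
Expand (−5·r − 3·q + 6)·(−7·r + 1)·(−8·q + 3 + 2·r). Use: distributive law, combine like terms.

−238·q·r² + 11·r² + 70·r³ + 433·q·r − 129·r − 168·q²·r + 24·q² − 57·q + 18

(−5·r − 3·q + 6)·(−7·r + 1)·(−8·q + 3 + 2·r)
= (35·r² − 5·r + 21·q·r − 3·q − 42·r + 6)·(−8·q + 3 + 2·r)    [distributive law]
= (35·r² − 47·r + 21·q·r − 3·q + 6)·(−8·q + 3 + 2·r)    [combine like terms]
= −280·q·r² + 105·r² + 70·r³ + 376·q·r − 141·r − 94·r² − 168·q²·r + 63·q·r + 42·q·r² + 24·q² − 9·q − 6·q·r − 48·q + 18 + 12·r    [distributive law]
= −238·q·r² + 11·r² + 70·r³ + 433·q·r − 129·r − 168·q²·r + 24·q² − 57·q + 18    [combine like terms]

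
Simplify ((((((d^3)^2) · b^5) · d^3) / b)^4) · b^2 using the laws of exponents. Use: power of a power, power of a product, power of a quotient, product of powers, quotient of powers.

((((((d^3)^2) · b^5) · d^3) / b)^4) · b^2
= ((((((d^3)^2) · b^5) · d^3)^4) / (b^4)) · b^2    [power of a quotient]
= ((((((d^3)^2) · b^5)^4) · ((d^3)^4)) / (b^4)) · b^2    [power of a product]
= ((((((d^3)^2)^4) · ((b^5)^4)) · ((d^3)^4)) / (b^4)) · b^2    [power of a product]
= (((((d^3)^8) · ((b^5)^4)) · ((d^3)^4)) / (b^4)) · b^2    [power of a power]
= (((d^24 · ((b^5)^4)) · ((d^3)^4)) / (b^4)) · b^2    [power of a power]
= (((d^24 · b^20) · ((d^3)^4)) / (b^4)) · b^2    [power of a power]
= (((d^24 · b^20) · d^12) / (b^4)) · b^2    [power of a power]
= b^18·d^36    [quotient of powers; product of powers]

b^18·d^36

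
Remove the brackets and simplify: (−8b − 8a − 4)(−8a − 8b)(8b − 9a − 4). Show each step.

448ab^2 − 640a^2b − 544ab + 512b^3 − 576a^3 − 544a^2 − 128a − 128b

(−8b − 8a − 4)(−8a − 8b)(8b − 9a − 4)
= (64ab + 64b^2 + 64a^2 + 64ab + 32a + 32b)(8b − 9a − 4)    [distributive law]
= (128ab + 64b^2 + 64a^2 + 32a + 32b)(8b − 9a − 4)    [combine like terms]
= 1024ab^2 − 1152a^2b − 512ab + 512b^3 − 576ab^2 − 256b^2 + 512a^2b − 576a^3 − 256a^2 + 256ab − 288a^2 − 128a + 256b^2 − 288ab − 128b    [distributive law]
= 448ab^2 − 640a^2b − 544ab + 512b^3 − 576a^3 − 544a^2 − 128a − 128b    [combine like terms]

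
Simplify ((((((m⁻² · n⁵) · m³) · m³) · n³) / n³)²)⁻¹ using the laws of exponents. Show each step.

m⁻⁸·n⁻¹⁰

((((((m⁻² · n⁵) · m³) · m³) · n³) / n³)²)⁻¹
= (((((m⁻² · n⁵) · m³) · m³) · n³) / n³)⁻²    [power of a power]
= (((((m⁻² · n⁵) · m³) · m³) · n³)⁻²) / ((n³)⁻²)    [power of a quotient]
= (((((m⁻² · n⁵) · m³) · m³)⁻²) · ((n³)⁻²)) / ((n³)⁻²)    [power of a product]
= (((((m⁻² · n⁵) · m³)⁻²) · ((m³)⁻²)) · ((n³)⁻²)) / ((n³)⁻²)    [power of a product]
= (((((m⁻² · n⁵)⁻²) · ((m³)⁻²)) · ((m³)⁻²)) · ((n³)⁻²)) / ((n³)⁻²)    [power of a product]
= ((((((m⁻²)⁻²) · ((n⁵)⁻²)) · ((m³)⁻²)) · ((m³)⁻²)) · ((n³)⁻²)) / ((n³)⁻²)    [power of a product]
= ((((m⁴ · ((n⁵)⁻²)) · ((m³)⁻²)) · ((m³)⁻²)) · ((n³)⁻²)) / ((n³)⁻²)    [power of a power]
= ((((m⁴ · n⁻¹⁰) · ((m³)⁻²)) · ((m³)⁻²)) · ((n³)⁻²)) / ((n³)⁻²)    [power of a power]
= ((((m⁴ · n⁻¹⁰) · m⁻⁶) · ((m³)⁻²)) · ((n³)⁻²)) / ((n³)⁻²)    [power of a power]
= ((((m⁴ · n⁻¹⁰) · m⁻⁶) · m⁻⁶) · ((n³)⁻²)) / ((n³)⁻²)    [power of a power]
= ((((m⁴ · n⁻¹⁰) · m⁻⁶) · m⁻⁶) · n⁻⁶) / ((n³)⁻²)    [power of a power]
= ((((m⁴ · n⁻¹⁰) · m⁻⁶) · m⁻⁶) · n⁻⁶) / n⁻⁶    [power of a power]
= m⁻⁸·n⁻¹⁰    [quotient of powers; product of powers]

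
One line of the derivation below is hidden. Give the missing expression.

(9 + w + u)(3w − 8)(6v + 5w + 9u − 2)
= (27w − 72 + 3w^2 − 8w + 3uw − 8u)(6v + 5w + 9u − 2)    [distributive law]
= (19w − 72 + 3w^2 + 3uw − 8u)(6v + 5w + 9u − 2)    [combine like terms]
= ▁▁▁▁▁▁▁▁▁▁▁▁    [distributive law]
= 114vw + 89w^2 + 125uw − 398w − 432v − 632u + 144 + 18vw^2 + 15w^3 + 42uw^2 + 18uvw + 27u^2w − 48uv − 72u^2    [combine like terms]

After distributive law, the bracketed line is:

114vw + 95w^2 + 171uw − 38w − 432v − 360w − 648u + 144 + 18vw^2 + 15w^3 + 27uw^2 − 6w^2 + 18uvw + 15uw^2 + 27u^2w − 6uw − 48uv − 40uw − 72u^2 + 16u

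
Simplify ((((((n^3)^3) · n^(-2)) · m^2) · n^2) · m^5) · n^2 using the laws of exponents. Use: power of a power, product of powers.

((((((n^3)^3) · n^(-2)) · m^2) · n^2) · m^5) · n^2
= ((((n^9 · n^(-2)) · m^2) · n^2) · m^5) · n^2    [power of a power]
= (((n^7 · m^2) · n^2) · m^5) · n^2    [product of powers]
= m^7n^11    [product of powers]

m^7n^11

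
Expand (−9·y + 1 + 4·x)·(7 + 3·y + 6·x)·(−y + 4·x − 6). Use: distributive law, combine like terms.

222·y^2 − 22·x·y + 353·y + 27·y^3 − 66·x·y^2 − 192·x^2·y − 176·x − 42 − 8·x^2 + 96·x^3

(−9·y + 1 + 4·x)·(7 + 3·y + 6·x)·(−y + 4·x − 6)
= (−63·y − 27·y^2 − 54·x·y + 7 + 3·y + 6·x + 28·x + 12·x·y + 24·x^2)·(−y + 4·x − 6)    [distributive law]
= (−60·y − 27·y^2 − 42·x·y + 7 + 34·x + 24·x^2)·(−y + 4·x − 6)    [combine like terms]
= 60·y^2 − 240·x·y + 360·y + 27·y^3 − 108·x·y^2 + 162·y^2 + 42·x·y^2 − 168·x^2·y + 252·x·y − 7·y + 28·x − 42 − 34·x·y + 136·x^2 − 204·x − 24·x^2·y + 96·x^3 − 144·x^2    [distributive law]
= 222·y^2 − 22·x·y + 353·y + 27·y^3 − 66·x·y^2 − 192·x^2·y − 176·x − 42 − 8·x^2 + 96·x^3    [combine like terms]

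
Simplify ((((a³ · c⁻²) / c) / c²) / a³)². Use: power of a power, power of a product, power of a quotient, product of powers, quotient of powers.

((((a³ · c⁻²) / c) / c²) / a³)²
= ((((a³ · c⁻²) / c) / c²)²) / ((a³)²)    [power of a quotient]
= ((((a³ · c⁻²) / c)²) / ((c²)²)) / ((a³)²)    [power of a quotient]
= ((((a³ · c⁻²)²) / (c²)) / ((c²)²)) / ((a³)²)    [power of a quotient]
= (((((a³)²) · ((c⁻²)²)) / (c²)) / ((c²)²)) / ((a³)²)    [power of a product]
= (((a⁶ · ((c⁻²)²)) / (c²)) / ((c²)²)) / ((a³)²)    [power of a power]
= (((a⁶ · c⁻⁴) / (c²)) / ((c²)²)) / ((a³)²)    [power of a power]
= (((a⁶ · c⁻⁴) / c²) / c⁴) / ((a³)²)    [power of a power]
= (((a⁶ · c⁻⁴) / c²) / c⁴) / a⁶    [power of a power]
= c⁻¹⁰    [quotient of powers; product of powers]

c⁻¹⁰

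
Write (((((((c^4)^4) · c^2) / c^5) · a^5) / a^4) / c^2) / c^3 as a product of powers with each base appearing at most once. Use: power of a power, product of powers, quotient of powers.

a·c^8

(((((((c^4)^4) · c^2) / c^5) · a^5) / a^4) / c^2) / c^3
= (((((c^16 · c^2) / c^5) · a^5) / a^4) / c^2) / c^3    [power of a power]
= ((((c^18 / c^5) · a^5) / a^4) / c^2) / c^3    [product of powers]
= (((c^13 · a^5) / a^4) / c^2) / c^3    [quotient of powers]
= a·c^8    [quotient of powers; product of powers]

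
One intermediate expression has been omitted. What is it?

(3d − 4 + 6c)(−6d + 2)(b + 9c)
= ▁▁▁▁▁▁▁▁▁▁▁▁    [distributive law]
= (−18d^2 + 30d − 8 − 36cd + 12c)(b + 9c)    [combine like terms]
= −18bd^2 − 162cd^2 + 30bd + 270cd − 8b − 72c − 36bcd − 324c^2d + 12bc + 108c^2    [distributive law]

Applying distributive law to the line above:

(−18d^2 + 6d + 24d − 8 − 36cd + 12c)(b + 9c)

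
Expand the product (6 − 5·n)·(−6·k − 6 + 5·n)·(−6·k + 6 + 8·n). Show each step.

216·k^2 − 468·k·n − 216 + 72·n + 330·n^2 − 180·k^2·n + 390·k·n^2 − 200·n^3

(6 − 5·n)·(−6·k − 6 + 5·n)·(−6·k + 6 + 8·n)
= (−36·k − 36 + 30·n + 30·k·n + 30·n − 25·n^2)·(−6·k + 6 + 8·n)    [distributive law]
= (−36·k − 36 + 60·n + 30·k·n − 25·n^2)·(−6·k + 6 + 8·n)    [combine like terms]
= 216·k^2 − 216·k − 288·k·n + 216·k − 216 − 288·n − 360·k·n + 360·n + 480·n^2 − 180·k^2·n + 180·k·n + 240·k·n^2 + 150·k·n^2 − 150·n^2 − 200·n^3    [distributive law]
= 216·k^2 − 468·k·n − 216 + 72·n + 330·n^2 − 180·k^2·n + 390·k·n^2 − 200·n^3    [combine like terms]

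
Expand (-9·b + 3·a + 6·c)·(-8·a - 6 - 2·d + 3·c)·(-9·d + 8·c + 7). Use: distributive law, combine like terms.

-648·a·b·d + 576·a·b·c + 504·a·b - 360·b·d + 243·b·c + 378·b - 162·b·d² + 387·b·c·d - 216·b·c² + 216·a²·d - 192·a²·c - 168·a² + 120·a·d - 417·a·c - 126·a + 54·a·d² + 303·a·c·d - 312·a·c² + 240·c·d - 162·c² - 252·c + 108·c·d² - 258·c²·d + 144·c³

(-9·b + 3·a + 6·c)·(-8·a - 6 - 2·d + 3·c)·(-9·d + 8·c + 7)
= (72·a·b + 54·b + 18·b·d - 27·b·c - 24·a² - 18·a - 6·a·d + 9·a·c - 48·a·c - 36·c - 12·c·d + 18·c²)·(-9·d + 8·c + 7)    [distributive law]
= (72·a·b + 54·b + 18·b·d - 27·b·c - 24·a² - 18·a - 6·a·d - 39·a·c - 36·c - 12·c·d + 18·c²)·(-9·d + 8·c + 7)    [combine like terms]
= -648·a·b·d + 576·a·b·c + 504·a·b - 486·b·d + 432·b·c + 378·b - 162·b·d² + 144·b·c·d + 126·b·d + 243·b·c·d - 216·b·c² - 189·b·c + 216·a²·d - 192·a²·c - 168·a² + 162·a·d - 144·a·c - 126·a + 54·a·d² - 48·a·c·d - 42·a·d + 351·a·c·d - 312·a·c² - 273·a·c + 324·c·d - 288·c² - 252·c + 108·c·d² - 96·c²·d - 84·c·d - 162·c²·d + 144·c³ + 126·c²    [distributive law]
= -648·a·b·d + 576·a·b·c + 504·a·b - 360·b·d + 243·b·c + 378·b - 162·b·d² + 387·b·c·d - 216·b·c² + 216·a²·d - 192·a²·c - 168·a² + 120·a·d - 417·a·c - 126·a + 54·a·d² + 303·a·c·d - 312·a·c² + 240·c·d - 162·c² - 252·c + 108·c·d² - 258·c²·d + 144·c³    [combine like terms]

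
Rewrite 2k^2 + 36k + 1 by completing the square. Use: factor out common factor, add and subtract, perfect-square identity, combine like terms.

2(k + 9)^2 − 161

2k^2 + 36k + 1
= 2(k^2 + 18k) + 1    [factor out 2 from the k-terms]
= 2(k^2 + 18k + 81 − 81) + 1    [add and subtract 81 inside the bracket]
= 2(k + 9)^2 − 162 + 1    [perfect-square identity]
= 2(k + 9)^2 − 161    [combine constants]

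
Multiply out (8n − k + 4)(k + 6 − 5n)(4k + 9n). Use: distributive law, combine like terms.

43k^2n − 43kn^2 + 94kn + 252n^2 − 360n^3 − 4k^3 − 8k^2 + 96k + 216n

(8n − k + 4)(k + 6 − 5n)(4k + 9n)
= (8kn + 48n − 40n^2 − k^2 − 6k + 5kn + 4k + 24 − 20n)(4k + 9n)    [distributive law]
= (13kn + 28n − 40n^2 − k^2 − 2k + 24)(4k + 9n)    [combine like terms]
= 52k^2n + 117kn^2 + 112kn + 252n^2 − 160kn^2 − 360n^3 − 4k^3 − 9k^2n − 8k^2 − 18kn + 96k + 216n    [distributive law]
= 43k^2n − 43kn^2 + 94kn + 252n^2 − 360n^3 − 4k^3 − 8k^2 + 96k + 216n    [combine like terms]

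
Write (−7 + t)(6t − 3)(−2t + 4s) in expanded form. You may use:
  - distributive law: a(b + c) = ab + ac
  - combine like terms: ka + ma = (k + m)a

90t^2 − 180st − 42t + 84s − 12t^3 + 24st^2

(−7 + t)(6t − 3)(−2t + 4s)
= (−42t + 21 + 6t^2 − 3t)(−2t + 4s)    [distributive law]
= (−45t + 21 + 6t^2)(−2t + 4s)    [combine like terms]
= 90t^2 − 180st − 42t + 84s − 12t^3 + 24st^2    [distributive law]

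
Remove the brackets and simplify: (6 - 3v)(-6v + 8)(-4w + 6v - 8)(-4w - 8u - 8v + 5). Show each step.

(6 - 3v)(-6v + 8)(-4w + 6v - 8)(-4w - 8u - 8v + 5)
= (-36v + 48 + 18v^2 - 24v)(-4w + 6v - 8)(-4w - 8u - 8v + 5)    [distributive law]
= (-60v + 48 + 18v^2)(-4w + 6v - 8)(-4w - 8u - 8v + 5)    [combine like terms]
= (240vw - 360v^2 + 480v - 192w + 288v - 384 - 72v^2w + 108v^3 - 144v^2)(-4w - 8u - 8v + 5)    [distributive law]
= (240vw - 504v^2 + 768v - 192w - 384 - 72v^2w + 108v^3)(-4w - 8u - 8v + 5)    [combine like terms]
= -960vw^2 - 1920uvw - 1920v^2w + 1200vw + 2016v^2w + 4032uv^2 + 4032v^3 - 2520v^2 - 3072vw - 6144uv - 6144v^2 + 3840v + 768w^2 + 1536uw + 1536vw - 960w + 1536w + 3072u + 3072v - 1920 + 288v^2w^2 + 576uv^2w + 576v^3w - 360v^2w - 432v^3w - 864uv^3 - 864v^4 + 540v^3    [distributive law]
= -960vw^2 - 1920uvw - 264v^2w - 336vw + 4032uv^2 + 4572v^3 - 8664v^2 - 6144uv + 6912v + 768w^2 + 1536uw + 576w + 3072u - 1920 + 288v^2w^2 + 576uv^2w + 144v^3w - 864uv^3 - 864v^4    [combine like terms]

-960vw^2 - 1920uvw - 264v^2w - 336vw + 4032uv^2 + 4572v^3 - 8664v^2 - 6144uv + 6912v + 768w^2 + 1536uw + 576w + 3072u - 1920 + 288v^2w^2 + 576uv^2w + 144v^3w - 864uv^3 - 864v^4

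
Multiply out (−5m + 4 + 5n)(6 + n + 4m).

(−5m + 4 + 5n)(6 + n + 4m)
= −30m − 5mn − 20m² + 24 + 4n + 16m + 30n + 5n² + 20mn    [distributive law]
= −14m + 15mn − 20m² + 24 + 34n + 5n²    [combine like terms]

−14m + 15mn − 20m² + 24 + 34n + 5n²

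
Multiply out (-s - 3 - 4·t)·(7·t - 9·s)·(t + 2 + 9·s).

(-s - 3 - 4·t)·(7·t - 9·s)·(t + 2 + 9·s)
= (-7·s·t + 9·s^2 - 21·t + 27·s - 28·t^2 + 36·s·t)·(t + 2 + 9·s)    [distributive law]
= (29·s·t + 9·s^2 - 21·t + 27·s - 28·t^2)·(t + 2 + 9·s)    [combine like terms]
= 29·s·t^2 + 58·s·t + 261·s^2·t + 9·s^2·t + 18·s^2 + 81·s^3 - 21·t^2 - 42·t - 189·s·t + 27·s·t + 54·s + 243·s^2 - 28·t^3 - 56·t^2 - 252·s·t^2    [distributive law]
= -223·s·t^2 - 104·s·t + 270·s^2·t + 261·s^2 + 81·s^3 - 77·t^2 - 42·t + 54·s - 28·t^3    [combine like terms]

-223·s·t^2 - 104·s·t + 270·s^2·t + 261·s^2 + 81·s^3 - 77·t^2 - 42·t + 54·s - 28·t^3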